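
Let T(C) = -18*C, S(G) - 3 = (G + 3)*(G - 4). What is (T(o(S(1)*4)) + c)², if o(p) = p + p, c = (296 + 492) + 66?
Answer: 4622500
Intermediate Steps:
S(G) = 3 + (-4 + G)*(3 + G) (S(G) = 3 + (G + 3)*(G - 4) = 3 + (3 + G)*(-4 + G) = 3 + (-4 + G)*(3 + G))
c = 854 (c = 788 + 66 = 854)
o(p) = 2*p
(T(o(S(1)*4)) + c)² = (-36*(-9 + 1² - 1*1)*4 + 854)² = (-36*(-9 + 1 - 1)*4 + 854)² = (-36*(-9*4) + 854)² = (-36*(-36) + 854)² = (-18*(-72) + 854)² = (1296 + 854)² = 2150² = 4622500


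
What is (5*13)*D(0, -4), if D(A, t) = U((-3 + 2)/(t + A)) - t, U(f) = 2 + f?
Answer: 1625/4 ≈ 406.25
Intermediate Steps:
D(A, t) = 2 - t - 1/(A + t) (D(A, t) = (2 + (-3 + 2)/(t + A)) - t = (2 - 1/(A + t)) - t = 2 - t - 1/(A + t))
(5*13)*D(0, -4) = (5*13)*((-1 + (2 - 1*(-4))*(0 - 4))/(0 - 4)) = 65*((-1 + (2 + 4)*(-4))/(-4)) = 65*(-(-1 + 6*(-4))/4) = 65*(-(-1 - 24)/4) = 65*(-¼*(-25)) = 65*(25/4) = 1625/4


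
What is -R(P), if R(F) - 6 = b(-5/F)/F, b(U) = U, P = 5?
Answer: -29/5 ≈ -5.8000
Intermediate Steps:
R(F) = 6 - 5/F² (R(F) = 6 + (-5/F)/F = 6 - 5/F²)
-R(P) = -(6 - 5/5²) = -(6 - 5*1/25) = -(6 - ⅕) = -1*29/5 = -29/5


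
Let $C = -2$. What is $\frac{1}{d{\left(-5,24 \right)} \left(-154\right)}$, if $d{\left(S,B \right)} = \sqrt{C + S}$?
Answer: $\frac{i \sqrt{7}}{1078} \approx 0.0024543 i$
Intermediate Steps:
$d{\left(S,B \right)} = \sqrt{-2 + S}$
$\frac{1}{d{\left(-5,24 \right)} \left(-154\right)} = \frac{1}{\sqrt{-2 - 5} \left(-154\right)} = \frac{1}{\sqrt{-7} \left(-154\right)} = \frac{1}{i \sqrt{7} \left(-154\right)} = \frac{1}{\left(-154\right) i \sqrt{7}} = \frac{i \sqrt{7}}{1078}$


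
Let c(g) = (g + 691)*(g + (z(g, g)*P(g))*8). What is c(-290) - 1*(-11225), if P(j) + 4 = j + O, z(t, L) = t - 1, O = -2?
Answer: 276219223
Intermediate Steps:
z(t, L) = -1 + t
P(j) = -6 + j (P(j) = -4 + (j - 2) = -4 + (-2 + j) = -6 + j)
c(g) = (691 + g)*(g + 8*(-1 + g)*(-6 + g)) (c(g) = (g + 691)*(g + ((-1 + g)*(-6 + g))*8) = (691 + g)*(g + 8*(-1 + g)*(-6 + g)))
c(-290) - 1*(-11225) = (33168 - 37957*(-290) + 8*(-290)³ + 5473*(-290)²) - 1*(-11225) = (33168 + 11007530 + 8*(-24389000) + 5473*84100) + 11225 = (33168 + 11007530 - 195112000 + 460279300) + 11225 = 276207998 + 11225 = 276219223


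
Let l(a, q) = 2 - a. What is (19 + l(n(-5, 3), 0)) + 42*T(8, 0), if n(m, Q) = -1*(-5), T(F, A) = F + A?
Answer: 352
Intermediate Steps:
T(F, A) = A + F
n(m, Q) = 5
(19 + l(n(-5, 3), 0)) + 42*T(8, 0) = (19 + (2 - 1*5)) + 42*(0 + 8) = (19 + (2 - 5)) + 42*8 = (19 - 3) + 336 = 16 + 336 = 352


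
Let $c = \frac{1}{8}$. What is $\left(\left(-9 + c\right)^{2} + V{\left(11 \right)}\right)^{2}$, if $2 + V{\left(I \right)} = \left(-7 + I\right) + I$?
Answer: $\frac{34492129}{4096} \approx 8420.9$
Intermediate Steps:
$c = \frac{1}{8} \approx 0.125$
$V{\left(I \right)} = -9 + 2 I$ ($V{\left(I \right)} = -2 + \left(\left(-7 + I\right) + I\right) = -2 + \left(-7 + 2 I\right) = -9 + 2 I$)
$\left(\left(-9 + c\right)^{2} + V{\left(11 \right)}\right)^{2} = \left(\left(-9 + \frac{1}{8}\right)^{2} + \left(-9 + 2 \cdot 11\right)\right)^{2} = \left(\left(- \frac{71}{8}\right)^{2} + \left(-9 + 22\right)\right)^{2} = \left(\frac{5041}{64} + 13\right)^{2} = \left(\frac{5873}{64}\right)^{2} = \frac{34492129}{4096}$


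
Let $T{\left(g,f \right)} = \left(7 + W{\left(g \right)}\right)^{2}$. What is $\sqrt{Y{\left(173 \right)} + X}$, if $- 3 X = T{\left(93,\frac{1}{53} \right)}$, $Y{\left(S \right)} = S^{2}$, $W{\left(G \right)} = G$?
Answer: $\frac{\sqrt{239361}}{3} \approx 163.08$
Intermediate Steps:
$T{\left(g,f \right)} = \left(7 + g\right)^{2}$
$X = - \frac{10000}{3}$ ($X = - \frac{\left(7 + 93\right)^{2}}{3} = - \frac{100^{2}}{3} = \left(- \frac{1}{3}\right) 10000 = - \frac{10000}{3} \approx -3333.3$)
$\sqrt{Y{\left(173 \right)} + X} = \sqrt{173^{2} - \frac{10000}{3}} = \sqrt{29929 - \frac{10000}{3}} = \sqrt{\frac{79787}{3}} = \frac{\sqrt{239361}}{3}$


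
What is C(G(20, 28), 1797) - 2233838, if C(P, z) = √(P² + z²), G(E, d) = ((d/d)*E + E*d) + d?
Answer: -2233838 + √3598873 ≈ -2.2319e+6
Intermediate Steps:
G(E, d) = E + d + E*d (G(E, d) = (1*E + E*d) + d = (E + E*d) + d = E + d + E*d)
C(G(20, 28), 1797) - 2233838 = √((20 + 28 + 20*28)² + 1797²) - 2233838 = √((20 + 28 + 560)² + 3229209) - 2233838 = √(608² + 3229209) - 2233838 = √(369664 + 3229209) - 2233838 = √3598873 - 2233838 = -2233838 + √3598873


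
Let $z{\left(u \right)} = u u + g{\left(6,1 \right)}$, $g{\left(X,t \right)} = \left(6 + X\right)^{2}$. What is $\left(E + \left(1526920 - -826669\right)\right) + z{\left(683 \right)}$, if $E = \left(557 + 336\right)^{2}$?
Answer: $3617671$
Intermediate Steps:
$z{\left(u \right)} = 144 + u^{2}$ ($z{\left(u \right)} = u u + \left(6 + 6\right)^{2} = u^{2} + 12^{2} = u^{2} + 144 = 144 + u^{2}$)
$E = 797449$ ($E = 893^{2} = 797449$)
$\left(E + \left(1526920 - -826669\right)\right) + z{\left(683 \right)} = \left(797449 + \left(1526920 - -826669\right)\right) + \left(144 + 683^{2}\right) = \left(797449 + \left(1526920 + 826669\right)\right) + \left(144 + 466489\right) = \left(797449 + 2353589\right) + 466633 = 3151038 + 466633 = 3617671$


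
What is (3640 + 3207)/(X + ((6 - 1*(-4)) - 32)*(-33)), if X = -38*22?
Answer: -6847/110 ≈ -62.245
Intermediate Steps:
X = -836
(3640 + 3207)/(X + ((6 - 1*(-4)) - 32)*(-33)) = (3640 + 3207)/(-836 + ((6 - 1*(-4)) - 32)*(-33)) = 6847/(-836 + ((6 + 4) - 32)*(-33)) = 6847/(-836 + (10 - 32)*(-33)) = 6847/(-836 - 22*(-33)) = 6847/(-836 + 726) = 6847/(-110) = 6847*(-1/110) = -6847/110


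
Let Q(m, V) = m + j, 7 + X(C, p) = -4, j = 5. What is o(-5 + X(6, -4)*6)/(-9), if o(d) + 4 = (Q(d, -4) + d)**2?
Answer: -2085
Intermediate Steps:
X(C, p) = -11 (X(C, p) = -7 - 4 = -11)
Q(m, V) = 5 + m (Q(m, V) = m + 5 = 5 + m)
o(d) = -4 + (5 + 2*d)**2 (o(d) = -4 + ((5 + d) + d)**2 = -4 + (5 + 2*d)**2)
o(-5 + X(6, -4)*6)/(-9) = (-4 + (5 + 2*(-5 - 11*6))**2)/(-9) = (-4 + (5 + 2*(-5 - 66))**2)*(-1/9) = (-4 + (5 + 2*(-71))**2)*(-1/9) = (-4 + (5 - 142)**2)*(-1/9) = (-4 + (-137)**2)*(-1/9) = (-4 + 18769)*(-1/9) = 18765*(-1/9) = -2085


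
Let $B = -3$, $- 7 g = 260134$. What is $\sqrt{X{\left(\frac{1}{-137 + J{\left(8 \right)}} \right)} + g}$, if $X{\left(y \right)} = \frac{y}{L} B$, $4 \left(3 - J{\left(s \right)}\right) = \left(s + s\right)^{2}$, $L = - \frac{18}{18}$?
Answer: $\frac{i \sqrt{161877738}}{66} \approx 192.77 i$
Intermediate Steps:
$L = -1$ ($L = \left(-18\right) \frac{1}{18} = -1$)
$g = -37162$ ($g = \left(- \frac{1}{7}\right) 260134 = -37162$)
$J{\left(s \right)} = 3 - s^{2}$ ($J{\left(s \right)} = 3 - \frac{\left(s + s\right)^{2}}{4} = 3 - \frac{\left(2 s\right)^{2}}{4} = 3 - \frac{4 s^{2}}{4} = 3 - s^{2}$)
$X{\left(y \right)} = 3 y$ ($X{\left(y \right)} = \frac{y}{-1} \left(-3\right) = y \left(-1\right) \left(-3\right) = - y \left(-3\right) = 3 y$)
$\sqrt{X{\left(\frac{1}{-137 + J{\left(8 \right)}} \right)} + g} = \sqrt{\frac{3}{-137 + \left(3 - 8^{2}\right)} - 37162} = \sqrt{\frac{3}{-137 + \left(3 - 64\right)} - 37162} = \sqrt{\frac{3}{-137 - 61} - 37162} = \sqrt{\frac{3}{-198} - 37162} = \sqrt{3 \left(- \frac{1}{198}\right) - 37162} = \sqrt{- \frac{1}{66} - 37162} = \sqrt{- \frac{2452693}{66}} = \frac{i \sqrt{161877738}}{66}$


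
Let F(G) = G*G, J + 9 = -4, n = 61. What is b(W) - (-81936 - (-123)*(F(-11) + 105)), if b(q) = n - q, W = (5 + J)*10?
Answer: 54279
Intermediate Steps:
J = -13 (J = -9 - 4 = -13)
W = -80 (W = (5 - 13)*10 = -8*10 = -80)
F(G) = G²
b(q) = 61 - q
b(W) - (-81936 - (-123)*(F(-11) + 105)) = (61 - 1*(-80)) - (-81936 - (-123)*((-11)² + 105)) = (61 + 80) - (-81936 - (-123)*(121 + 105)) = 141 - (-81936 - (-123)*226) = 141 - (-81936 - 1*(-27798)) = 141 - (-81936 + 27798) = 141 - 1*(-54138) = 141 + 54138 = 54279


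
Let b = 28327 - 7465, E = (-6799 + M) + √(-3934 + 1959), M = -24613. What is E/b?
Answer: -15706/10431 + 5*I*√79/20862 ≈ -1.5057 + 0.0021302*I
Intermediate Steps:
E = -31412 + 5*I*√79 (E = (-6799 - 24613) + √(-3934 + 1959) = -31412 + √(-1975) = -31412 + 5*I*√79 ≈ -31412.0 + 44.441*I)
b = 20862
E/b = (-31412 + 5*I*√79)/20862 = (-31412 + 5*I*√79)*(1/20862) = -15706/10431 + 5*I*√79/20862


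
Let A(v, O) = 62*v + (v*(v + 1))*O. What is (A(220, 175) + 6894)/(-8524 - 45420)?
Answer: -4264517/26972 ≈ -158.11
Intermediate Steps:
A(v, O) = 62*v + O*v*(1 + v) (A(v, O) = 62*v + (v*(1 + v))*O = 62*v + O*v*(1 + v))
(A(220, 175) + 6894)/(-8524 - 45420) = (220*(62 + 175 + 175*220) + 6894)/(-8524 - 45420) = (220*(62 + 175 + 38500) + 6894)/(-53944) = (220*38737 + 6894)*(-1/53944) = (8522140 + 6894)*(-1/53944) = 8529034*(-1/53944) = -4264517/26972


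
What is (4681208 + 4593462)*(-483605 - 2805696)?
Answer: -30507181305670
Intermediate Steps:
(4681208 + 4593462)*(-483605 - 2805696) = 9274670*(-3289301) = -30507181305670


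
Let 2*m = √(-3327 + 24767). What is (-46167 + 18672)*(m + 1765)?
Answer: -48528675 - 109980*√335 ≈ -5.0542e+7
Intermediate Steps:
m = 4*√335 (m = √(-3327 + 24767)/2 = √21440/2 = (8*√335)/2 = 4*√335 ≈ 73.212)
(-46167 + 18672)*(m + 1765) = (-46167 + 18672)*(4*√335 + 1765) = -27495*(1765 + 4*√335) = -48528675 - 109980*√335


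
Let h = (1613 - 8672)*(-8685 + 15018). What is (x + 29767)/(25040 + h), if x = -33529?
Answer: 3762/44679607 ≈ 8.4199e-5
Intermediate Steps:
h = -44704647 (h = -7059*6333 = -44704647)
(x + 29767)/(25040 + h) = (-33529 + 29767)/(25040 - 44704647) = -3762/(-44679607) = -3762*(-1/44679607) = 3762/44679607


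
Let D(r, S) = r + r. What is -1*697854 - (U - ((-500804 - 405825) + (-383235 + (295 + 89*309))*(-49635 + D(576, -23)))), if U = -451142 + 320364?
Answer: 17231275332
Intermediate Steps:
D(r, S) = 2*r
U = -130778
-1*697854 - (U - ((-500804 - 405825) + (-383235 + (295 + 89*309))*(-49635 + D(576, -23)))) = -1*697854 - (-130778 - ((-500804 - 405825) + (-383235 + (295 + 89*309))*(-49635 + 2*576))) = -697854 - (-130778 - (-906629 + (-383235 + (295 + 27501))*(-49635 + 1152))) = -697854 - (-130778 - (-906629 + (-383235 + 27796)*(-48483))) = -697854 - (-130778 - (-906629 - 355439*(-48483))) = -697854 - (-130778 - (-906629 + 17232749037)) = -697854 - (-130778 - 1*17231842408) = -697854 - (-130778 - 17231842408) = -697854 - 1*(-17231973186) = -697854 + 17231973186 = 17231275332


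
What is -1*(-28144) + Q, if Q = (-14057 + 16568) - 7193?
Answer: 23462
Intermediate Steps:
Q = -4682 (Q = 2511 - 7193 = -4682)
-1*(-28144) + Q = -1*(-28144) - 4682 = 28144 - 4682 = 23462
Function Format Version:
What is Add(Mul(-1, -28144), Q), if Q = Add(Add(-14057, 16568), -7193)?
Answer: 23462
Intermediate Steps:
Q = -4682 (Q = Add(2511, -7193) = -4682)
Add(Mul(-1, -28144), Q) = Add(Mul(-1, -28144), -4682) = Add(28144, -4682) = 23462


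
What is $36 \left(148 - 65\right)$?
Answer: $2988$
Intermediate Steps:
$36 \left(148 - 65\right) = 36 \cdot 83 = 2988$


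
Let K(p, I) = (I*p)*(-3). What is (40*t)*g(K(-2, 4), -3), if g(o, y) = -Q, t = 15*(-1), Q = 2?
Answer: 1200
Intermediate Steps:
t = -15
K(p, I) = -3*I*p
g(o, y) = -2 (g(o, y) = -1*2 = -2)
(40*t)*g(K(-2, 4), -3) = (40*(-15))*(-2) = -600*(-2) = 1200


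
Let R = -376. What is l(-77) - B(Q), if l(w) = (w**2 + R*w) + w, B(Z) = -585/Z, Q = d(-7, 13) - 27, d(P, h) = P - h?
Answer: 1635203/47 ≈ 34792.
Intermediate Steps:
Q = -47 (Q = (-7 - 1*13) - 27 = (-7 - 13) - 27 = -20 - 27 = -47)
l(w) = w**2 - 375*w (l(w) = (w**2 - 376*w) + w = w**2 - 375*w)
l(-77) - B(Q) = -77*(-375 - 77) - (-585)/(-47) = -77*(-452) - (-585)*(-1)/47 = 34804 - 1*585/47 = 34804 - 585/47 = 1635203/47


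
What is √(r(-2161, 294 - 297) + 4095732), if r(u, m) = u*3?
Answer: 3*√454361 ≈ 2022.2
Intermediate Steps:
r(u, m) = 3*u
√(r(-2161, 294 - 297) + 4095732) = √(3*(-2161) + 4095732) = √(-6483 + 4095732) = √4089249 = 3*√454361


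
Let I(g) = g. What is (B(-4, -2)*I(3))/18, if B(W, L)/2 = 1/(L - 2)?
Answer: -1/12 ≈ -0.083333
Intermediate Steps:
B(W, L) = 2/(-2 + L) (B(W, L) = 2/(L - 2) = 2/(-2 + L))
(B(-4, -2)*I(3))/18 = ((2/(-2 - 2))*3)/18 = ((2/(-4))*3)*(1/18) = ((2*(-1/4))*3)*(1/18) = -1/2*3*(1/18) = -3/2*1/18 = -1/12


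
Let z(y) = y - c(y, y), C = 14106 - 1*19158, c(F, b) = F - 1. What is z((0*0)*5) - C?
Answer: 5053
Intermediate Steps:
c(F, b) = -1 + F
C = -5052 (C = 14106 - 19158 = -5052)
z(y) = 1 (z(y) = y - (-1 + y) = y + (1 - y) = 1)
z((0*0)*5) - C = 1 - 1*(-5052) = 1 + 5052 = 5053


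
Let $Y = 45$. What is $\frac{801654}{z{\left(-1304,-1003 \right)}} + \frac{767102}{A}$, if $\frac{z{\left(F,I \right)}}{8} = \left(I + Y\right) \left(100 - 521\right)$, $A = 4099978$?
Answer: $\frac{1440463029775}{3307189854008} \approx 0.43555$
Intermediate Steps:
$z{\left(F,I \right)} = -151560 - 3368 I$ ($z{\left(F,I \right)} = 8 \left(I + 45\right) \left(100 - 521\right) = 8 \left(45 + I\right) \left(-421\right) = 8 \left(-18945 - 421 I\right) = -151560 - 3368 I$)
$\frac{801654}{z{\left(-1304,-1003 \right)}} + \frac{767102}{A} = \frac{801654}{-151560 - -3378104} + \frac{767102}{4099978} = \frac{801654}{-151560 + 3378104} + 767102 \cdot \frac{1}{4099978} = \frac{801654}{3226544} + \frac{383551}{2049989} = 801654 \cdot \frac{1}{3226544} + \frac{383551}{2049989} = \frac{400827}{1613272} + \frac{383551}{2049989} = \frac{1440463029775}{3307189854008}$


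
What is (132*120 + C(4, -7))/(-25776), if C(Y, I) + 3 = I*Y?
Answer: -15809/25776 ≈ -0.61332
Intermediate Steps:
C(Y, I) = -3 + I*Y
(132*120 + C(4, -7))/(-25776) = (132*120 + (-3 - 7*4))/(-25776) = (15840 + (-3 - 28))*(-1/25776) = (15840 - 31)*(-1/25776) = 15809*(-1/25776) = -15809/25776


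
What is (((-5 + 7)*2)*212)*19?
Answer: 16112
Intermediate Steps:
(((-5 + 7)*2)*212)*19 = ((2*2)*212)*19 = (4*212)*19 = 848*19 = 16112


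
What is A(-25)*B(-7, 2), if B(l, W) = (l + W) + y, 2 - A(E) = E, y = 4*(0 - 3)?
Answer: -459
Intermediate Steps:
y = -12 (y = 4*(-3) = -12)
A(E) = 2 - E
B(l, W) = -12 + W + l (B(l, W) = (l + W) - 12 = (W + l) - 12 = -12 + W + l)
A(-25)*B(-7, 2) = (2 - 1*(-25))*(-12 + 2 - 7) = (2 + 25)*(-17) = 27*(-17) = -459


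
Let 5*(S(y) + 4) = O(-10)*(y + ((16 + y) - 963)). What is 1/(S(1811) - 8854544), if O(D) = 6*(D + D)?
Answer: -1/8918748 ≈ -1.1212e-7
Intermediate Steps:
O(D) = 12*D (O(D) = 6*(2*D) = 12*D)
S(y) = 22724 - 48*y (S(y) = -4 + ((12*(-10))*(y + ((16 + y) - 963)))/5 = -4 + (-120*(y + (-947 + y)))/5 = -4 + (-120*(-947 + 2*y))/5 = -4 + (113640 - 240*y)/5 = -4 + (22728 - 48*y) = 22724 - 48*y)
1/(S(1811) - 8854544) = 1/((22724 - 48*1811) - 8854544) = 1/((22724 - 86928) - 8854544) = 1/(-64204 - 8854544) = 1/(-8918748) = -1/8918748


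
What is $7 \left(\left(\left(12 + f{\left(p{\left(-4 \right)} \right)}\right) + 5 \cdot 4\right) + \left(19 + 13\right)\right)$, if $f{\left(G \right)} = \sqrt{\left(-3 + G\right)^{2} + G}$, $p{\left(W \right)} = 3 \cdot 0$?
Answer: $469$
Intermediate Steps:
$p{\left(W \right)} = 0$
$f{\left(G \right)} = \sqrt{G + \left(-3 + G\right)^{2}}$
$7 \left(\left(\left(12 + f{\left(p{\left(-4 \right)} \right)}\right) + 5 \cdot 4\right) + \left(19 + 13\right)\right) = 7 \left(\left(\left(12 + \sqrt{0 + \left(-3 + 0\right)^{2}}\right) + 5 \cdot 4\right) + \left(19 + 13\right)\right) = 7 \left(\left(\left(12 + \sqrt{0 + \left(-3\right)^{2}}\right) + 20\right) + 32\right) = 7 \left(\left(\left(12 + \sqrt{0 + 9}\right) + 20\right) + 32\right) = 7 \left(\left(\left(12 + \sqrt{9}\right) + 20\right) + 32\right) = 7 \left(\left(\left(12 + 3\right) + 20\right) + 32\right) = 7 \left(\left(15 + 20\right) + 32\right) = 7 \left(35 + 32\right) = 7 \cdot 67 = 469$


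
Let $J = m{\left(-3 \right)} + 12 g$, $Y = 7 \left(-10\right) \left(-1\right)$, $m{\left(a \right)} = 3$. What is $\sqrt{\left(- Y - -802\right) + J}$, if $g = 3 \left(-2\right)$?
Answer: $\sqrt{663} \approx 25.749$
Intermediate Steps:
$Y = 70$ ($Y = \left(-70\right) \left(-1\right) = 70$)
$g = -6$
$J = -69$ ($J = 3 + 12 \left(-6\right) = 3 - 72 = -69$)
$\sqrt{\left(- Y - -802\right) + J} = \sqrt{\left(\left(-1\right) 70 - -802\right) - 69} = \sqrt{\left(-70 + 802\right) - 69} = \sqrt{732 - 69} = \sqrt{663}$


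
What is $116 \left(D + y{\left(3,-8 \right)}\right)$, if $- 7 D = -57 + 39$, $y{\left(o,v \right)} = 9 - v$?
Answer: $\frac{15892}{7} \approx 2270.3$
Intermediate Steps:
$D = \frac{18}{7}$ ($D = - \frac{-57 + 39}{7} = \left(- \frac{1}{7}\right) \left(-18\right) = \frac{18}{7} \approx 2.5714$)
$116 \left(D + y{\left(3,-8 \right)}\right) = 116 \left(\frac{18}{7} + \left(9 - -8\right)\right) = 116 \left(\frac{18}{7} + \left(9 + 8\right)\right) = 116 \left(\frac{18}{7} + 17\right) = 116 \cdot \frac{137}{7} = \frac{15892}{7}$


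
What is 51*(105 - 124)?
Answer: -969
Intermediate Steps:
51*(105 - 124) = 51*(-19) = -969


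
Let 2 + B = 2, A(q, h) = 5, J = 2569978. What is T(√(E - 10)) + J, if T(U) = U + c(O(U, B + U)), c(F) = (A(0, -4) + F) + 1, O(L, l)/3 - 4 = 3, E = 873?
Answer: 2570005 + √863 ≈ 2.5700e+6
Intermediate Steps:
B = 0 (B = -2 + 2 = 0)
O(L, l) = 21 (O(L, l) = 12 + 3*3 = 12 + 9 = 21)
c(F) = 6 + F (c(F) = (5 + F) + 1 = 6 + F)
T(U) = 27 + U (T(U) = U + (6 + 21) = U + 27 = 27 + U)
T(√(E - 10)) + J = (27 + √(873 - 10)) + 2569978 = (27 + √863) + 2569978 = 2570005 + √863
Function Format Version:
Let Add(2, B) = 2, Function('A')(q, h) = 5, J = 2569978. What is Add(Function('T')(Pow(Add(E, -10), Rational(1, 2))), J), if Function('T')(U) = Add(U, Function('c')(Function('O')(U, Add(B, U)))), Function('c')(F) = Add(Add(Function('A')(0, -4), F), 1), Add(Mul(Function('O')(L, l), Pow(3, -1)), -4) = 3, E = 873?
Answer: Add(2570005, Pow(863, Rational(1, 2))) ≈ 2.5700e+6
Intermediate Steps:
B = 0 (B = Add(-2, 2) = 0)
Function('O')(L, l) = 21 (Function('O')(L, l) = Add(12, Mul(3, 3)) = Add(12, 9) = 21)
Function('c')(F) = Add(6, F) (Function('c')(F) = Add(Add(5, F), 1) = Add(6, F))
Function('T')(U) = Add(27, U) (Function('T')(U) = Add(U, Add(6, 21)) = Add(U, 27) = Add(27, U))
Add(Function('T')(Pow(Add(E, -10), Rational(1, 2))), J) = Add(Add(27, Pow(Add(873, -10), Rational(1, 2))), 2569978) = Add(Add(27, Pow(863, Rational(1, 2))), 2569978) = Add(2570005, Pow(863, Rational(1, 2)))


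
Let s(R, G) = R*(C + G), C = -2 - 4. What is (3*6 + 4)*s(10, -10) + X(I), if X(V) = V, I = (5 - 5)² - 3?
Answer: -3523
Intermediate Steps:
C = -6
s(R, G) = R*(-6 + G)
I = -3 (I = 0² - 3 = 0 - 3 = -3)
(3*6 + 4)*s(10, -10) + X(I) = (3*6 + 4)*(10*(-6 - 10)) - 3 = (18 + 4)*(10*(-16)) - 3 = 22*(-160) - 3 = -3520 - 3 = -3523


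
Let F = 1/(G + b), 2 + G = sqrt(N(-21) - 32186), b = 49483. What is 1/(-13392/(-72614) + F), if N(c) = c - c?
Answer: 31331590504532387/5779032127990435 + 14500180739*I*sqrt(266)/109801610431818265 ≈ 5.4216 + 2.1538e-6*I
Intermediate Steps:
N(c) = 0
G = -2 + 11*I*sqrt(266) (G = -2 + sqrt(0 - 32186) = -2 + sqrt(-32186) = -2 + 11*I*sqrt(266) ≈ -2.0 + 179.4*I)
F = 1/(49481 + 11*I*sqrt(266)) (F = 1/((-2 + 11*I*sqrt(266)) + 49483) = 1/(49481 + 11*I*sqrt(266)) ≈ 2.021e-5 - 7.327e-8*I)
1/(-13392/(-72614) + F) = 1/(-13392/(-72614) + (49481/2448401547 - 11*I*sqrt(266)/2448401547)) = 1/(-13392*(-1/72614) + (49481/2448401547 - 11*I*sqrt(266)/2448401547)) = 1/(6696/36307 + (49481/2448401547 - 11*I*sqrt(266)/2448401547)) = 1/(16396293265379/88894114966929 - 11*I*sqrt(266)/2448401547)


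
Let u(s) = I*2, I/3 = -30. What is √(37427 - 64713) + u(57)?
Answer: -180 + I*√27286 ≈ -180.0 + 165.18*I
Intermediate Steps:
I = -90 (I = 3*(-30) = -90)
u(s) = -180 (u(s) = -90*2 = -180)
√(37427 - 64713) + u(57) = √(37427 - 64713) - 180 = √(-27286) - 180 = I*√27286 - 180 = -180 + I*√27286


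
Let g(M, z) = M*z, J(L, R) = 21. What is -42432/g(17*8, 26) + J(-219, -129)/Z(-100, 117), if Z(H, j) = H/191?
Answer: -5211/100 ≈ -52.110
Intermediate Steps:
Z(H, j) = H/191 (Z(H, j) = H*(1/191) = H/191)
-42432/g(17*8, 26) + J(-219, -129)/Z(-100, 117) = -42432/((17*8)*26) + 21/(((1/191)*(-100))) = -42432/(136*26) + 21/(-100/191) = -42432/3536 + 21*(-191/100) = -42432*1/3536 - 4011/100 = -12 - 4011/100 = -5211/100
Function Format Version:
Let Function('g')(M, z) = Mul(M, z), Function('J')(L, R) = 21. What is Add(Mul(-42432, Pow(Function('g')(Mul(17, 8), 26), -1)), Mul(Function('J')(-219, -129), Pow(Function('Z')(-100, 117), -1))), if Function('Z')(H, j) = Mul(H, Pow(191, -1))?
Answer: Rational(-5211, 100) ≈ -52.110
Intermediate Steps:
Function('Z')(H, j) = Mul(Rational(1, 191), H) (Function('Z')(H, j) = Mul(H, Rational(1, 191)) = Mul(Rational(1, 191), H))
Add(Mul(-42432, Pow(Function('g')(Mul(17, 8), 26), -1)), Mul(Function('J')(-219, -129), Pow(Function('Z')(-100, 117), -1))) = Add(Mul(-42432, Pow(Mul(Mul(17, 8), 26), -1)), Mul(21, Pow(Mul(Rational(1, 191), -100), -1))) = Add(Mul(-42432, Pow(Mul(136, 26), -1)), Mul(21, Pow(Rational(-100, 191), -1))) = Add(Mul(-42432, Pow(3536, -1)), Mul(21, Rational(-191, 100))) = Add(Mul(-42432, Rational(1, 3536)), Rational(-4011, 100)) = Add(-12, Rational(-4011, 100)) = Rational(-5211, 100)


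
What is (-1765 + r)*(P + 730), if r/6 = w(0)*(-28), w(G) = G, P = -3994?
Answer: 5760960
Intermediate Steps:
r = 0 (r = 6*(0*(-28)) = 6*0 = 0)
(-1765 + r)*(P + 730) = (-1765 + 0)*(-3994 + 730) = -1765*(-3264) = 5760960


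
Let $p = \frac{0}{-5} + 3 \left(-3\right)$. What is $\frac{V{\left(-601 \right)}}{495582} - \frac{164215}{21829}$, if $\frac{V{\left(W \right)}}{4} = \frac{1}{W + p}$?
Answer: $- \frac{12410754736654}{1649754070395} \approx -7.5228$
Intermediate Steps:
$p = -9$ ($p = 0 \left(- \frac{1}{5}\right) - 9 = 0 - 9 = -9$)
$V{\left(W \right)} = \frac{4}{-9 + W}$ ($V{\left(W \right)} = \frac{4}{W - 9} = \frac{4}{-9 + W}$)
$\frac{V{\left(-601 \right)}}{495582} - \frac{164215}{21829} = \frac{4 \frac{1}{-9 - 601}}{495582} - \frac{164215}{21829} = \frac{4}{-610} \cdot \frac{1}{495582} - \frac{164215}{21829} = 4 \left(- \frac{1}{610}\right) \frac{1}{495582} - \frac{164215}{21829} = \left(- \frac{2}{305}\right) \frac{1}{495582} - \frac{164215}{21829} = - \frac{1}{75576255} - \frac{164215}{21829} = - \frac{12410754736654}{1649754070395}$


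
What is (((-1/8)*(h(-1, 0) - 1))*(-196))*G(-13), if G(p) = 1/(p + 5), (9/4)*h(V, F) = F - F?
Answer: 49/16 ≈ 3.0625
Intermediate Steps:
h(V, F) = 0 (h(V, F) = 4*(F - F)/9 = (4/9)*0 = 0)
G(p) = 1/(5 + p)
(((-1/8)*(h(-1, 0) - 1))*(-196))*G(-13) = (((-1/8)*(0 - 1))*(-196))/(5 - 13) = ((-1*⅛*(-1))*(-196))/(-8) = (-⅛*(-1)*(-196))*(-⅛) = ((⅛)*(-196))*(-⅛) = -49/2*(-⅛) = 49/16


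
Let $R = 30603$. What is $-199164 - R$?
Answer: $-229767$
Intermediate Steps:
$-199164 - R = -199164 - 30603 = -229767$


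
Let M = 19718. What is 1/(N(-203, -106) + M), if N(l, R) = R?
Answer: 1/19612 ≈ 5.0989e-5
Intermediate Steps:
1/(N(-203, -106) + M) = 1/(-106 + 19718) = 1/19612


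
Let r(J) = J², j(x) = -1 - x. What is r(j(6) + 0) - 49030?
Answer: -48981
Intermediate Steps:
r(j(6) + 0) - 49030 = ((-1 - 1*6) + 0)² - 49030 = ((-1 - 6) + 0)² - 49030 = (-7 + 0)² - 49030 = (-7)² - 49030 = 49 - 49030 = -48981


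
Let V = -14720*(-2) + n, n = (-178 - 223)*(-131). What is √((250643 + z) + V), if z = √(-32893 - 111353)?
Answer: √(332614 + I*√144246) ≈ 576.73 + 0.329*I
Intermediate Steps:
z = I*√144246 (z = √(-144246) = I*√144246 ≈ 379.8*I)
n = 52531 (n = -401*(-131) = 52531)
V = 81971 (V = -14720*(-2) + 52531 = 29440 + 52531 = 81971)
√((250643 + z) + V) = √((250643 + I*√144246) + 81971) = √(332614 + I*√144246)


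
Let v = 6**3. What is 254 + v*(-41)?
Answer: -8602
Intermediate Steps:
v = 216
254 + v*(-41) = 254 + 216*(-41) = 254 - 8856 = -8602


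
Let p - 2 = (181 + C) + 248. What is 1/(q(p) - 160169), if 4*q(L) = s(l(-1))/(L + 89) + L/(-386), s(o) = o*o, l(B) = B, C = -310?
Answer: -20265/3245826349 ≈ -6.2434e-6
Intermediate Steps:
p = 121 (p = 2 + ((181 - 310) + 248) = 2 + (-129 + 248) = 2 + 119 = 121)
s(o) = o²
q(L) = -L/1544 + 1/(4*(89 + L)) (q(L) = ((-1)²/(L + 89) + L/(-386))/4 = (1/(89 + L) + L*(-1/386))/4 = (1/(89 + L) - L/386)/4 = -L/1544 + 1/(4*(89 + L)))
1/(q(p) - 160169) = 1/((386 - 1*121² - 89*121)/(1544*(89 + 121)) - 160169) = 1/((1/1544)*(386 - 1*14641 - 10769)/210 - 160169) = 1/((1/1544)*(1/210)*(386 - 14641 - 10769) - 160169) = 1/((1/1544)*(1/210)*(-25024) - 160169) = 1/(-1564/20265 - 160169) = 1/(-3245826349/20265) = -20265/3245826349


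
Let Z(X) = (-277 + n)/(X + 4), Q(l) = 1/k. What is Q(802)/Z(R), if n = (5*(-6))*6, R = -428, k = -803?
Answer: -424/366971 ≈ -0.0011554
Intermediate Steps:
Q(l) = -1/803 (Q(l) = 1/(-803) = -1/803)
n = -180 (n = -30*6 = -180)
Z(X) = -457/(4 + X) (Z(X) = (-277 - 180)/(X + 4) = -457/(4 + X))
Q(802)/Z(R) = -1/(803*((-457/(4 - 428)))) = -1/(803*((-457/(-424)))) = -1/(803*((-457*(-1/424)))) = -1/(803*457/424) = -1/803*424/457 = -424/366971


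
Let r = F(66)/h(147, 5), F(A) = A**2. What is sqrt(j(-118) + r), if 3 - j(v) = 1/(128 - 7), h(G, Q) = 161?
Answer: sqrt(94242638)/1771 ≈ 5.4816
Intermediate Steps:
j(v) = 362/121 (j(v) = 3 - 1/(128 - 7) = 3 - 1/121 = 362/121)
r = 4356/161 (r = 66**2/161 = 4356*(1/161) = 4356/161 ≈ 27.056)
sqrt(j(-118) + r) = sqrt(362/121 + 4356/161) = sqrt(585358/19481) = sqrt(94242638)/1771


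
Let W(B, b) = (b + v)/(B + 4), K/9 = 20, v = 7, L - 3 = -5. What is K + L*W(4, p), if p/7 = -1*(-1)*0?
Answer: 713/4 ≈ 178.25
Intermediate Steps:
L = -2 (L = 3 - 5 = -2)
K = 180 (K = 9*20 = 180)
p = 0 (p = 7*(-1*(-1)*0) = 7*(1*0) = 7*0 = 0)
W(B, b) = (7 + b)/(4 + B) (W(B, b) = (b + 7)/(B + 4) = (7 + b)/(4 + B))
K + L*W(4, p) = 180 - 2*(7 + 0)/(4 + 4) = 180 - 2*7/8 = 180 - 7/4 = 713/4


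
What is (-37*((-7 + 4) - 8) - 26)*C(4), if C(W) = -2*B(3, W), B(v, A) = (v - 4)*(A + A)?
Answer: 6096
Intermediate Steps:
B(v, A) = 2*A*(-4 + v) (B(v, A) = (-4 + v)*(2*A) = 2*A*(-4 + v))
C(W) = 4*W (C(W) = -4*W*(-4 + 3) = -4*W*(-1) = -(-4)*W = 4*W)
(-37*((-7 + 4) - 8) - 26)*C(4) = (-37*((-7 + 4) - 8) - 26)*(4*4) = (-37*(-3 - 8) - 26)*16 = (-37*(-11) - 26)*16 = (407 - 26)*16 = 381*16 = 6096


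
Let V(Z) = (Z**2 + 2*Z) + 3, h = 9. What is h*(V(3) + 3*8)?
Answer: 378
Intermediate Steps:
V(Z) = 3 + Z**2 + 2*Z
h*(V(3) + 3*8) = 9*((3 + 3**2 + 2*3) + 3*8) = 9*((3 + 9 + 6) + 24) = 9*(18 + 24) = 9*42 = 378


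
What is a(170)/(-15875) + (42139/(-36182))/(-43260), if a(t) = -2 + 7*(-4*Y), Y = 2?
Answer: 18290497837/4969615791000 ≈ 0.0036805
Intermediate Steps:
a(t) = -58 (a(t) = -2 + 7*(-4*2) = -2 + 7*(-8) = -2 - 56 = -58)
a(170)/(-15875) + (42139/(-36182))/(-43260) = -58/(-15875) + (42139/(-36182))/(-43260) = -58*(-1/15875) + (42139*(-1/36182))*(-1/43260) = 58/15875 - 42139/36182*(-1/43260) = 58/15875 + 42139/1565233320 = 18290497837/4969615791000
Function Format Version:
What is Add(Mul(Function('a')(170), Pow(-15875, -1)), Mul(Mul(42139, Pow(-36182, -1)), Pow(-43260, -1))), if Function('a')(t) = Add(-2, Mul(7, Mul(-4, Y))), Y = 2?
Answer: Rational(18290497837, 4969615791000) ≈ 0.0036805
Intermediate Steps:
Function('a')(t) = -58 (Function('a')(t) = Add(-2, Mul(7, Mul(-4, 2))) = Add(-2, Mul(7, -8)) = Add(-2, -56) = -58)
Add(Mul(Function('a')(170), Pow(-15875, -1)), Mul(Mul(42139, Pow(-36182, -1)), Pow(-43260, -1))) = Add(Mul(-58, Pow(-15875, -1)), Mul(Mul(42139, Pow(-36182, -1)), Pow(-43260, -1))) = Add(Mul(-58, Rational(-1, 15875)), Mul(Mul(42139, Rational(-1, 36182)), Rational(-1, 43260))) = Add(Rational(58, 15875), Mul(Rational(-42139, 36182), Rational(-1, 43260))) = Add(Rational(58, 15875), Rational(42139, 1565233320)) = Rational(18290497837, 4969615791000)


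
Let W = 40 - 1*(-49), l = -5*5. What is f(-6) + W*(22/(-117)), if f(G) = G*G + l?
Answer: -671/117 ≈ -5.7350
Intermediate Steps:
l = -25
f(G) = -25 + G² (f(G) = G*G - 25 = G² - 25 = -25 + G²)
W = 89 (W = 40 + 49 = 89)
f(-6) + W*(22/(-117)) = (-25 + (-6)²) + 89*(22/(-117)) = (-25 + 36) + 89*(22*(-1/117)) = 11 + 89*(-22/117) = 11 - 1958/117 = -671/117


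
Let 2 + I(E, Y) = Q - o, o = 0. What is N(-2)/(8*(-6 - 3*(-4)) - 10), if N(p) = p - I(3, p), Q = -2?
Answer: 1/19 ≈ 0.052632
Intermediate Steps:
I(E, Y) = -4 (I(E, Y) = -2 + (-2 - 1*0) = -2 + (-2 + 0) = -2 - 2 = -4)
N(p) = 4 + p (N(p) = p - 1*(-4) = p + 4 = 4 + p)
N(-2)/(8*(-6 - 3*(-4)) - 10) = (4 - 2)/(8*(-6 - 3*(-4)) - 10) = 2/(8*(-6 + 12) - 10) = 2/(8*6 - 10) = 2/(48 - 10) = 2/38 = 2*(1/38) = 1/19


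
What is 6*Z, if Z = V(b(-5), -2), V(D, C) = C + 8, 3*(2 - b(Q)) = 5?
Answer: 36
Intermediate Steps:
b(Q) = ⅓ (b(Q) = 2 - ⅓*5 = 2 - 5/3 = ⅓)
V(D, C) = 8 + C
Z = 6 (Z = 8 - 2 = 6)
6*Z = 6*6 = 36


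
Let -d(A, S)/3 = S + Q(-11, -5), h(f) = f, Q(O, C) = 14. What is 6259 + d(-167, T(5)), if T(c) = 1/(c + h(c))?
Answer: 62167/10 ≈ 6216.7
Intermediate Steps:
T(c) = 1/(2*c) (T(c) = 1/(c + c) = 1/(2*c))
d(A, S) = -42 - 3*S (d(A, S) = -3*(S + 14) = -3*(14 + S) = -42 - 3*S)
6259 + d(-167, T(5)) = 6259 + (-42 - 3/(2*5)) = 6259 + (-42 - 3*⅒) = 6259 + (-42 - 3/10) = 6259 - 423/10 = 62167/10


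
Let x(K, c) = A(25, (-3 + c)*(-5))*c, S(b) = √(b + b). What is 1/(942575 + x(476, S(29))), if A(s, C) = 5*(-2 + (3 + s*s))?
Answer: 37703/35515176417 - 626*√58/177575882085 ≈ 1.0348e-6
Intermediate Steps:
S(b) = √2*√b (S(b) = √(2*b) = √2*√b)
A(s, C) = 5 + 5*s² (A(s, C) = 5*(-2 + (3 + s²)) = 5*(1 + s²) = 5 + 5*s²)
x(K, c) = 3130*c (x(K, c) = (5 + 5*25²)*c = (5 + 5*625)*c = (5 + 3125)*c = 3130*c)
1/(942575 + x(476, S(29))) = 1/(942575 + 3130*(√2*√29)) = 1/(942575 + 3130*√58)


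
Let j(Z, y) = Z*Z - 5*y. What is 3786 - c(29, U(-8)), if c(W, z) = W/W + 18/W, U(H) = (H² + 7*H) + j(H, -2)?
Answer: 109747/29 ≈ 3784.4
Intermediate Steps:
j(Z, y) = Z² - 5*y
U(H) = 10 + 2*H² + 7*H (U(H) = (H² + 7*H) + (H² - 5*(-2)) = (H² + 7*H) + (H² + 10) = (H² + 7*H) + (10 + H²) = 10 + 2*H² + 7*H)
c(W, z) = 1 + 18/W
3786 - c(29, U(-8)) = 3786 - (18 + 29)/29 = 3786 - 47/29 = 109747/29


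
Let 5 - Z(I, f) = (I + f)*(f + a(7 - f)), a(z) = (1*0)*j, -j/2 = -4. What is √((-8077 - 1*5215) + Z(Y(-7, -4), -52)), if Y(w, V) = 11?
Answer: I*√15419 ≈ 124.17*I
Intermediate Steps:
j = 8 (j = -2*(-4) = 8)
a(z) = 0 (a(z) = (1*0)*8 = 0*8 = 0)
Z(I, f) = 5 - f*(I + f) (Z(I, f) = 5 - (I + f)*(f + 0) = 5 - (I + f)*f = 5 - f*(I + f))
√((-8077 - 1*5215) + Z(Y(-7, -4), -52)) = √((-8077 - 1*5215) + (5 - 1*(-52)² - 1*11*(-52))) = √((-8077 - 5215) + (5 - 1*2704 + 572)) = √(-13292 + (5 - 2704 + 572)) = √(-13292 - 2127) = √(-15419) = I*√15419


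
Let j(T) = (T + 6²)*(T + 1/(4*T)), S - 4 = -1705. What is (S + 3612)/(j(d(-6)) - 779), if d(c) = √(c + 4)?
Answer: -884156/362403 - 35672*I*√2/362403 ≈ -2.4397 - 0.1392*I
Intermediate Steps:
S = -1701 (S = 4 - 1705 = -1701)
d(c) = √(4 + c)
j(T) = (36 + T)*(T + 1/(4*T)) (j(T) = (T + 36)*(T + 1/(4*T)) = (36 + T)*(T + 1/(4*T)))
(S + 3612)/(j(d(-6)) - 779) = (-1701 + 3612)/((¼ + (√(4 - 6))² + 9/(√(4 - 6)) + 36*√(4 - 6)) - 779) = 1911/((¼ + (√(-2))² + 9/(√(-2)) + 36*√(-2)) - 779) = 1911/((¼ + (I*√2)² + 9/((I*√2)) + 36*(I*√2)) - 779) = 1911/((¼ - 2 + 9*(-I*√2/2) + 36*I*√2) - 779) = 1911/((¼ - 2 - 9*I*√2/2 + 36*I*√2) - 779) = 1911/((-7/4 + 63*I*√2/2) - 779) = 1911/(-3123/4 + 63*I*√2/2)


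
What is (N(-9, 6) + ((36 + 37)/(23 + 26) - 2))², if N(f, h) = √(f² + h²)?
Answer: 281542/2401 - 150*√13/49 ≈ 106.22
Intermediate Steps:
(N(-9, 6) + ((36 + 37)/(23 + 26) - 2))² = (√((-9)² + 6²) + ((36 + 37)/(23 + 26) - 2))² = (√(81 + 36) + (73/49 - 2))² = (√117 + (73*(1/49) - 2))² = (3*√13 + (73/49 - 2))² = (3*√13 - 25/49)² = (-25/49 + 3*√13)²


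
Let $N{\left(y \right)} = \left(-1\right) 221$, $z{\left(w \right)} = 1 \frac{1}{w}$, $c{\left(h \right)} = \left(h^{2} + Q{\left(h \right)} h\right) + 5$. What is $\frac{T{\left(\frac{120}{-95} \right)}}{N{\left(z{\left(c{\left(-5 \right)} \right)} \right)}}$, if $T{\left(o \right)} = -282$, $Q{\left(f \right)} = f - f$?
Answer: $\frac{282}{221} \approx 1.276$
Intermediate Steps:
$Q{\left(f \right)} = 0$
$c{\left(h \right)} = 5 + h^{2}$ ($c{\left(h \right)} = \left(h^{2} + 0 h\right) + 5 = \left(h^{2} + 0\right) + 5 = h^{2} + 5 = 5 + h^{2}$)
$z{\left(w \right)} = \frac{1}{w}$
$N{\left(y \right)} = -221$
$\frac{T{\left(\frac{120}{-95} \right)}}{N{\left(z{\left(c{\left(-5 \right)} \right)} \right)}} = - \frac{282}{-221} = \left(-282\right) \left(- \frac{1}{221}\right) = \frac{282}{221}$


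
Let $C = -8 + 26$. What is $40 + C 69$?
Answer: $1282$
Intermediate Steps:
$C = 18$
$40 + C 69 = 40 + 18 \cdot 69 = 40 + 1242 = 1282$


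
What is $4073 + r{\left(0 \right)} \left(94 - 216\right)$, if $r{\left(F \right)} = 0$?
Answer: $4073$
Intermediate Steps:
$4073 + r{\left(0 \right)} \left(94 - 216\right) = 4073 + 0 \left(94 - 216\right) = 4073 + 0 \left(-122\right) = 4073 + 0 = 4073$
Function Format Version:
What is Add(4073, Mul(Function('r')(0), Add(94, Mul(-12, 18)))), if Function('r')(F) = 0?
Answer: 4073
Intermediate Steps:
Add(4073, Mul(Function('r')(0), Add(94, Mul(-12, 18)))) = Add(4073, Mul(0, Add(94, Mul(-12, 18)))) = Add(4073, Mul(0, Add(94, -216))) = Add(4073, Mul(0, -122)) = Add(4073, 0) = 4073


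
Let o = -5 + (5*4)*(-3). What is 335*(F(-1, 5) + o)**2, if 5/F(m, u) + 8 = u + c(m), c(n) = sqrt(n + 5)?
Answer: 1641500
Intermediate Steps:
c(n) = sqrt(5 + n)
F(m, u) = 5/(-8 + u + sqrt(5 + m)) (F(m, u) = 5/(-8 + (u + sqrt(5 + m))) = 5/(-8 + u + sqrt(5 + m)))
o = -65 (o = -5 + 20*(-3) = -5 - 60 = -65)
335*(F(-1, 5) + o)**2 = 335*(5/(-8 + 5 + sqrt(5 - 1)) - 65)**2 = 335*(5/(-8 + 5 + sqrt(4)) - 65)**2 = 335*(5/(-8 + 5 + 2) - 65)**2 = 335*(5/(-1) - 65)**2 = 335*(5*(-1) - 65)**2 = 335*(-5 - 65)**2 = 335*(-70)**2 = 335*4900 = 1641500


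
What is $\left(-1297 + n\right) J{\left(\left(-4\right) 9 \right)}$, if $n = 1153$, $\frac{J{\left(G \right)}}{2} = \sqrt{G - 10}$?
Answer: $- 288 i \sqrt{46} \approx - 1953.3 i$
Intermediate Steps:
$J{\left(G \right)} = 2 \sqrt{-10 + G}$ ($J{\left(G \right)} = 2 \sqrt{G - 10} = 2 \sqrt{-10 + G}$)
$\left(-1297 + n\right) J{\left(\left(-4\right) 9 \right)} = \left(-1297 + 1153\right) 2 \sqrt{-10 - 36} = - 144 \cdot 2 \sqrt{-10 - 36} = - 144 \cdot 2 \sqrt{-46} = - 144 \cdot 2 i \sqrt{46} = - 288 i \sqrt{46}$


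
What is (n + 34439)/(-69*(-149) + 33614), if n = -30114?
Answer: 865/8779 ≈ 0.098531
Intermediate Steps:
(n + 34439)/(-69*(-149) + 33614) = (-30114 + 34439)/(-69*(-149) + 33614) = 4325/(10281 + 33614) = 4325/43895 = 4325*(1/43895) = 865/8779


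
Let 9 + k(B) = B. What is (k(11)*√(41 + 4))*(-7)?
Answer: -42*√5 ≈ -93.915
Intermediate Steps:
k(B) = -9 + B
(k(11)*√(41 + 4))*(-7) = ((-9 + 11)*√(41 + 4))*(-7) = (2*√45)*(-7) = (2*(3*√5))*(-7) = (6*√5)*(-7) = -42*√5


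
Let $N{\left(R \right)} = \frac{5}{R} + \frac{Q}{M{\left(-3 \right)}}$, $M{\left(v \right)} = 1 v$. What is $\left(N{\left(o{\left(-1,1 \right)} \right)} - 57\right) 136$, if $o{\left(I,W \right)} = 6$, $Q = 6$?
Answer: $- \frac{23732}{3} \approx -7910.7$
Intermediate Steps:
$M{\left(v \right)} = v$
$N{\left(R \right)} = -2 + \frac{5}{R}$ ($N{\left(R \right)} = \frac{5}{R} + \frac{6}{-3} = \frac{5}{R} + 6 \left(- \frac{1}{3}\right) = \frac{5}{R} - 2 = -2 + \frac{5}{R}$)
$\left(N{\left(o{\left(-1,1 \right)} \right)} - 57\right) 136 = \left(\left(-2 + \frac{5}{6}\right) - 57\right) 136 = \left(- \frac{7}{6} - 57\right) 136 = \left(- \frac{349}{6}\right) 136 = - \frac{23732}{3}$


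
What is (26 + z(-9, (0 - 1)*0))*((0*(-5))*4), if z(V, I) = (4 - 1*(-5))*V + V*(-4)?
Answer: 0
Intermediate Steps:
z(V, I) = 5*V (z(V, I) = (4 + 5)*V - 4*V = 9*V - 4*V = 5*V)
(26 + z(-9, (0 - 1)*0))*((0*(-5))*4) = (26 + 5*(-9))*((0*(-5))*4) = (26 - 45)*(0*4) = -19*0 = 0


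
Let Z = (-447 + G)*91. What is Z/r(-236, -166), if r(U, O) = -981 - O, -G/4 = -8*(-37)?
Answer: 148421/815 ≈ 182.11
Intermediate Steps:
G = -1184 (G = -(-32)*(-37) = -4*296 = -1184)
Z = -148421 (Z = (-447 - 1184)*91 = -1631*91 = -148421)
Z/r(-236, -166) = -148421/(-981 - 1*(-166)) = -148421/(-981 + 166) = -148421/(-815) = -148421*(-1/815) = 148421/815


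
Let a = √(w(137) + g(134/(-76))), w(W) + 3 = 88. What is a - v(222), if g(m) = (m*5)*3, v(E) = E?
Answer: -222 + 5*√3382/38 ≈ -214.35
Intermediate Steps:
w(W) = 85 (w(W) = -3 + 88 = 85)
g(m) = 15*m (g(m) = (5*m)*3 = 15*m)
a = 5*√3382/38 (a = √(85 + 15*(134/(-76))) = √(85 + 15*(134*(-1/76))) = √(85 + 15*(-67/38)) = √(85 - 1005/38) = √(2225/38) = 5*√3382/38 ≈ 7.6520)
a - v(222) = 5*√3382/38 - 1*222 = 5*√3382/38 - 222 = -222 + 5*√3382/38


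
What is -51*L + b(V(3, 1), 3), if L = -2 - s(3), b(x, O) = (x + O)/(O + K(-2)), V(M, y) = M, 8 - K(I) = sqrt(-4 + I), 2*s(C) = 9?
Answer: 84333/254 + 6*I*sqrt(6)/127 ≈ 332.02 + 0.11572*I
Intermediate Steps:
s(C) = 9/2 (s(C) = (1/2)*9 = 9/2)
K(I) = 8 - sqrt(-4 + I)
b(x, O) = (O + x)/(8 + O - I*sqrt(6)) (b(x, O) = (x + O)/(O + (8 - sqrt(-4 - 2))) = (O + x)/(O + (8 - sqrt(-6))) = (O + x)/(O + (8 - I*sqrt(6))) = (O + x)/(8 + O - I*sqrt(6)))
L = -13/2 (L = -2 - 1*9/2 = -2 - 9/2 = -13/2 ≈ -6.5000)
-51*L + b(V(3, 1), 3) = -51*(-13/2) + (3 + 3)/(8 + 3 - I*sqrt(6)) = 663/2 + 6/(11 - I*sqrt(6))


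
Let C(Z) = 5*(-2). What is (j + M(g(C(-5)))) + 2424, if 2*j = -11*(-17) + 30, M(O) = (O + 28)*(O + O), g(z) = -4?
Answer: 4681/2 ≈ 2340.5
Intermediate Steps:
C(Z) = -10
M(O) = 2*O*(28 + O) (M(O) = (28 + O)*(2*O) = 2*O*(28 + O))
j = 217/2 (j = (-11*(-17) + 30)/2 = (187 + 30)/2 = (½)*217 = 217/2 ≈ 108.50)
(j + M(g(C(-5)))) + 2424 = (217/2 + 2*(-4)*(28 - 4)) + 2424 = (217/2 + 2*(-4)*24) + 2424 = (217/2 - 192) + 2424 = -167/2 + 2424 = 4681/2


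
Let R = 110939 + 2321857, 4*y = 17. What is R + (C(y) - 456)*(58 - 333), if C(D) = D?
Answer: 10228109/4 ≈ 2.5570e+6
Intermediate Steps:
y = 17/4 (y = (1/4)*17 = 17/4 ≈ 4.2500)
R = 2432796
R + (C(y) - 456)*(58 - 333) = 2432796 + (17/4 - 456)*(58 - 333) = 2432796 - 1807/4*(-275) = 2432796 + 496925/4 = 10228109/4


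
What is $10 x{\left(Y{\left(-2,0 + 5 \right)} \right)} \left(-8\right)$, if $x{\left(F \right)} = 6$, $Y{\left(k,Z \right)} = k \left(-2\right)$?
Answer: $-480$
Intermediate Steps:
$Y{\left(k,Z \right)} = - 2 k$
$10 x{\left(Y{\left(-2,0 + 5 \right)} \right)} \left(-8\right) = 10 \cdot 6 \left(-8\right) = 60 \left(-8\right) = -480$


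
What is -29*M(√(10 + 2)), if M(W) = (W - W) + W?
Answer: -58*√3 ≈ -100.46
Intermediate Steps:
M(W) = W (M(W) = 0 + W = W)
-29*M(√(10 + 2)) = -29*√(10 + 2) = -58*√3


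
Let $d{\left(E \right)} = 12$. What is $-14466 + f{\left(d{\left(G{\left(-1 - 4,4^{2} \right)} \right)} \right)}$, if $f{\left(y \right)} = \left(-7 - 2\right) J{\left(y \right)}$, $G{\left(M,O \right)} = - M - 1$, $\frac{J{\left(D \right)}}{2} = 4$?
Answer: $-14538$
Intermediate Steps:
$J{\left(D \right)} = 8$ ($J{\left(D \right)} = 2 \cdot 4 = 8$)
$G{\left(M,O \right)} = -1 - M$
$f{\left(y \right)} = -72$ ($f{\left(y \right)} = \left(-7 - 2\right) 8 = \left(-9\right) 8 = -72$)
$-14466 + f{\left(d{\left(G{\left(-1 - 4,4^{2} \right)} \right)} \right)} = -14466 - 72 = -14538$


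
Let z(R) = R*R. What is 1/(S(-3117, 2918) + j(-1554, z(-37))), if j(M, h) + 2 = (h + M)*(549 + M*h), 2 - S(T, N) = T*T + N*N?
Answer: 1/375241832 ≈ 2.6649e-9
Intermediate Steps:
S(T, N) = 2 - N² - T² (S(T, N) = 2 - (T*T + N*N) = 2 - (T² + N²) = 2 - (N² + T²) = 2 + (-N² - T²) = 2 - N² - T²)
z(R) = R²
j(M, h) = -2 + (549 + M*h)*(M + h) (j(M, h) = -2 + (h + M)*(549 + M*h) = -2 + (M + h)*(549 + M*h) = -2 + (549 + M*h)*(M + h))
1/(S(-3117, 2918) + j(-1554, z(-37))) = 1/((2 - 1*2918² - 1*(-3117)²) + (-2 + 549*(-1554) + 549*(-37)² - 1554*((-37)²)² + (-37)²*(-1554)²)) = 1/((2 - 1*8514724 - 1*9715689) + (-2 - 853146 + 549*1369 - 1554*1369² + 1369*2414916)) = 1/((2 - 8514724 - 9715689) + (-2 - 853146 + 751581 - 1554*1874161 + 3306020004)) = 1/(-18230411 + (-2 - 853146 + 751581 - 2912446194 + 3306020004)) = 1/(-18230411 + 393472243) = 1/375241832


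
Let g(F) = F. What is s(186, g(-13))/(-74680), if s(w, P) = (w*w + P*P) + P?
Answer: -4344/9335 ≈ -0.46535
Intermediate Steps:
s(w, P) = P + P² + w² (s(w, P) = (w² + P²) + P = (P² + w²) + P = P + P² + w²)
s(186, g(-13))/(-74680) = (-13 + (-13)² + 186²)/(-74680) = (-13 + 169 + 34596)*(-1/74680) = 34752*(-1/74680) = -4344/9335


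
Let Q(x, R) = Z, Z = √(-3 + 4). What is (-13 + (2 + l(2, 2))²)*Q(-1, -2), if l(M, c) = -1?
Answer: -12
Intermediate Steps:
Z = 1 (Z = √1 = 1)
Q(x, R) = 1
(-13 + (2 + l(2, 2))²)*Q(-1, -2) = (-13 + (2 - 1)²)*1 = (-13 + 1²)*1 = (-13 + 1)*1 = -12*1 = -12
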